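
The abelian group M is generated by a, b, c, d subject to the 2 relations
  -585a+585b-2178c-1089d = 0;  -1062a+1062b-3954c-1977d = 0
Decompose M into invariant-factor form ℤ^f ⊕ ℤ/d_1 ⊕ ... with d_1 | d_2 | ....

rank_ℚ(R)=2; free=4−2=2
SNF(R) diag = [3, 9] → torsion [3, 9]

Answer: M ≅ ℤ^2 ⊕ ℤ/3 ⊕ ℤ/9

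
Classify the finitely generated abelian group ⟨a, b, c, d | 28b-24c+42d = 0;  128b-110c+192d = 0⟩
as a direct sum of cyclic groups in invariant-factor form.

Answer: M ≅ ℤ^2 ⊕ ℤ/2 ⊕ ℤ/2

Derivation:
rank_ℚ(R)=2; free=4−2=2
SNF(R) diag = [2, 2] → torsion [2, 2]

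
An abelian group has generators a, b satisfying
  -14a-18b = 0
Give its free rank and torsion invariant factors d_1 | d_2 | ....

Answer: M ≅ ℤ^1 ⊕ ℤ/2

Derivation:
rank_ℚ(R)=1; free=2−1=1
SNF(R) diag = [2] → torsion [2]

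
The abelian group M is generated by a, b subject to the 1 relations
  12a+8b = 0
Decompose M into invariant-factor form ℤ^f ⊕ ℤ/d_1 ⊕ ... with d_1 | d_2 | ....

rank_ℚ(R)=1; free=2−1=1
SNF(R) diag = [4] → torsion [4]

Answer: M ≅ ℤ^1 ⊕ ℤ/4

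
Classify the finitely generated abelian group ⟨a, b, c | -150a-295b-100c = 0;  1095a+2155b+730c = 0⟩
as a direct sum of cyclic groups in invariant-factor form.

Answer: M ≅ ℤ^1 ⊕ ℤ/5 ⊕ ℤ/15

Derivation:
rank_ℚ(R)=2; free=3−2=1
SNF(R) diag = [5, 15] → torsion [5, 15]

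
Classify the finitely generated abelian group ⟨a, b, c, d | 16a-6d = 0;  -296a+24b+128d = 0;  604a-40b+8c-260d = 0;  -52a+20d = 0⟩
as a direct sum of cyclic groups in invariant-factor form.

rank_ℚ(R)=4; free=4−4=0
SNF(R) diag = [2, 4, 8, 24] → torsion [2, 4, 8, 24]

Answer: M ≅ ℤ/2 ⊕ ℤ/4 ⊕ ℤ/8 ⊕ ℤ/24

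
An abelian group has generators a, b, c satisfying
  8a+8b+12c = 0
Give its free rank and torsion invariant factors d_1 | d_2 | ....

rank_ℚ(R)=1; free=3−1=2
SNF(R) diag = [4] → torsion [4]

Answer: M ≅ ℤ^2 ⊕ ℤ/4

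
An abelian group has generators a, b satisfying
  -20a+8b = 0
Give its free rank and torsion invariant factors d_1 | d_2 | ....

Answer: M ≅ ℤ^1 ⊕ ℤ/4

Derivation:
rank_ℚ(R)=1; free=2−1=1
SNF(R) diag = [4] → torsion [4]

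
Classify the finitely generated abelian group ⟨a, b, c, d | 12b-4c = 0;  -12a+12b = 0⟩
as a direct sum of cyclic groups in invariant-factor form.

rank_ℚ(R)=2; free=4−2=2
SNF(R) diag = [4, 12] → torsion [4, 12]

Answer: M ≅ ℤ^2 ⊕ ℤ/4 ⊕ ℤ/12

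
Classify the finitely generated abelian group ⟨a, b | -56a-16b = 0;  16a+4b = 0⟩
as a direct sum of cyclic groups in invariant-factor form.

Answer: M ≅ ℤ/4 ⊕ ℤ/8

Derivation:
rank_ℚ(R)=2; free=2−2=0
SNF(R) diag = [4, 8] → torsion [4, 8]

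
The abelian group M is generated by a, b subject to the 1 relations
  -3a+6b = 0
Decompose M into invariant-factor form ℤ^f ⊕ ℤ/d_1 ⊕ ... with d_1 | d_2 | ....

rank_ℚ(R)=1; free=2−1=1
SNF(R) diag = [3] → torsion [3]

Answer: M ≅ ℤ^1 ⊕ ℤ/3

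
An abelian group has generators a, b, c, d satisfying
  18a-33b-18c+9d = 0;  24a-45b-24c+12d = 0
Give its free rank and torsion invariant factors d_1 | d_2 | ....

rank_ℚ(R)=2; free=4−2=2
SNF(R) diag = [3, 3] → torsion [3, 3]

Answer: M ≅ ℤ^2 ⊕ ℤ/3 ⊕ ℤ/3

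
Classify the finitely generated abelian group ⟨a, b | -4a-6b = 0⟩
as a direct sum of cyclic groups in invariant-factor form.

Answer: M ≅ ℤ^1 ⊕ ℤ/2

Derivation:
rank_ℚ(R)=1; free=2−1=1
SNF(R) diag = [2] → torsion [2]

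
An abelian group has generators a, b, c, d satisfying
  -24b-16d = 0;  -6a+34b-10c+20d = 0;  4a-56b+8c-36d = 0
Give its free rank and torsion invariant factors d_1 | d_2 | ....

Answer: M ≅ ℤ^1 ⊕ ℤ/2 ⊕ ℤ/4 ⊕ ℤ/8

Derivation:
rank_ℚ(R)=3; free=4−3=1
SNF(R) diag = [2, 4, 8] → torsion [2, 4, 8]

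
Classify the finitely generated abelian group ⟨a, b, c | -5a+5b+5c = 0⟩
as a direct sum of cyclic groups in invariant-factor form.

Answer: M ≅ ℤ^2 ⊕ ℤ/5

Derivation:
rank_ℚ(R)=1; free=3−1=2
SNF(R) diag = [5] → torsion [5]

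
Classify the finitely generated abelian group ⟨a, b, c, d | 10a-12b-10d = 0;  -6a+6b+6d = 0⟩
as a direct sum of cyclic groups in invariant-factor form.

rank_ℚ(R)=2; free=4−2=2
SNF(R) diag = [2, 6] → torsion [2, 6]

Answer: M ≅ ℤ^2 ⊕ ℤ/2 ⊕ ℤ/6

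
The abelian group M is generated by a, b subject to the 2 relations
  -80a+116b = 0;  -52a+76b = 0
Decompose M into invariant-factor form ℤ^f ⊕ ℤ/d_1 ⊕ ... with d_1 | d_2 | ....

Answer: M ≅ ℤ/4 ⊕ ℤ/12

Derivation:
rank_ℚ(R)=2; free=2−2=0
SNF(R) diag = [4, 12] → torsion [4, 12]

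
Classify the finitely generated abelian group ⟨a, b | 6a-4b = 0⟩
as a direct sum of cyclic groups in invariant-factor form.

rank_ℚ(R)=1; free=2−1=1
SNF(R) diag = [2] → torsion [2]

Answer: M ≅ ℤ^1 ⊕ ℤ/2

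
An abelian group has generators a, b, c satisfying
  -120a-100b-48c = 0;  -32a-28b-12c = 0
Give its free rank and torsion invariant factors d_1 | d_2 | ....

Answer: M ≅ ℤ^1 ⊕ ℤ/4 ⊕ ℤ/4

Derivation:
rank_ℚ(R)=2; free=3−2=1
SNF(R) diag = [4, 4] → torsion [4, 4]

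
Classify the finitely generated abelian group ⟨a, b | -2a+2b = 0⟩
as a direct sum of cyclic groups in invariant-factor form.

Answer: M ≅ ℤ^1 ⊕ ℤ/2

Derivation:
rank_ℚ(R)=1; free=2−1=1
SNF(R) diag = [2] → torsion [2]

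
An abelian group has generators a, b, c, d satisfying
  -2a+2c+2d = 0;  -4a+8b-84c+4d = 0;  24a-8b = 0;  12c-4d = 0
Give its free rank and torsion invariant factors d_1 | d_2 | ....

Answer: M ≅ ℤ/2 ⊕ ℤ/4 ⊕ ℤ/8 ⊕ ℤ/8

Derivation:
rank_ℚ(R)=4; free=4−4=0
SNF(R) diag = [2, 4, 8, 8] → torsion [2, 4, 8, 8]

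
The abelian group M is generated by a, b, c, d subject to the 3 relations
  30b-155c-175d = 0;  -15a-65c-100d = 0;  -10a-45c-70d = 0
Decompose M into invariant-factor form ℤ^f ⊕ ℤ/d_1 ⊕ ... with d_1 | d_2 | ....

rank_ℚ(R)=3; free=4−3=1
SNF(R) diag = [5, 5, 15] → torsion [5, 5, 15]

Answer: M ≅ ℤ^1 ⊕ ℤ/5 ⊕ ℤ/5 ⊕ ℤ/15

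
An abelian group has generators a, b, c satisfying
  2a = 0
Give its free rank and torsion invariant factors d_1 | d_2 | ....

rank_ℚ(R)=1; free=3−1=2
SNF(R) diag = [2] → torsion [2]

Answer: M ≅ ℤ^2 ⊕ ℤ/2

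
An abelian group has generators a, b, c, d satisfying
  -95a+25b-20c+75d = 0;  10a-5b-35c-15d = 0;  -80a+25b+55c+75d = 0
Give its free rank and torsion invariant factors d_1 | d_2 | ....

Answer: M ≅ ℤ^1 ⊕ ℤ/5 ⊕ ℤ/15 ⊕ ℤ/30

Derivation:
rank_ℚ(R)=3; free=4−3=1
SNF(R) diag = [5, 15, 30] → torsion [5, 15, 30]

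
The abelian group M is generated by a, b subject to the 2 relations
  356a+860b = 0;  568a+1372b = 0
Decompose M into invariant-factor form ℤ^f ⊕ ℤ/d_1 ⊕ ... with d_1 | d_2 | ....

Answer: M ≅ ℤ/4 ⊕ ℤ/12

Derivation:
rank_ℚ(R)=2; free=2−2=0
SNF(R) diag = [4, 12] → torsion [4, 12]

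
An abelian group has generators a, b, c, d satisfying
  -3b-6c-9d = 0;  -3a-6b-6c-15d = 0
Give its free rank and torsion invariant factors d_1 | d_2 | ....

rank_ℚ(R)=2; free=4−2=2
SNF(R) diag = [3, 3] → torsion [3, 3]

Answer: M ≅ ℤ^2 ⊕ ℤ/3 ⊕ ℤ/3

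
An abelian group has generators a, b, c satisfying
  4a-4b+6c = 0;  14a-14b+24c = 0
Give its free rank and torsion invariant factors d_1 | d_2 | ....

Answer: M ≅ ℤ^1 ⊕ ℤ/2 ⊕ ℤ/6

Derivation:
rank_ℚ(R)=2; free=3−2=1
SNF(R) diag = [2, 6] → torsion [2, 6]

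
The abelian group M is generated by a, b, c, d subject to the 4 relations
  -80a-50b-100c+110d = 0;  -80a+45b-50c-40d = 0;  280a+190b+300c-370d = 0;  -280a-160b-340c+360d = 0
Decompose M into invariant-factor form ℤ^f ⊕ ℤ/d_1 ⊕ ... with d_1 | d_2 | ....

Answer: M ≅ ℤ/5 ⊕ ℤ/10 ⊕ ℤ/20 ⊕ ℤ/40

Derivation:
rank_ℚ(R)=4; free=4−4=0
SNF(R) diag = [5, 10, 20, 40] → torsion [5, 10, 20, 40]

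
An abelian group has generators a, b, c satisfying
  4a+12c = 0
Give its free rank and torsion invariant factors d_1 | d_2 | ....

rank_ℚ(R)=1; free=3−1=2
SNF(R) diag = [4] → torsion [4]

Answer: M ≅ ℤ^2 ⊕ ℤ/4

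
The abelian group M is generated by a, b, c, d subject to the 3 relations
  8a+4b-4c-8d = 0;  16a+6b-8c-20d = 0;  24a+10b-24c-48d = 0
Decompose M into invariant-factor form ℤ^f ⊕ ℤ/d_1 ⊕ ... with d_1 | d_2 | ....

rank_ℚ(R)=3; free=4−3=1
SNF(R) diag = [2, 4, 4] → torsion [2, 4, 4]

Answer: M ≅ ℤ^1 ⊕ ℤ/2 ⊕ ℤ/4 ⊕ ℤ/4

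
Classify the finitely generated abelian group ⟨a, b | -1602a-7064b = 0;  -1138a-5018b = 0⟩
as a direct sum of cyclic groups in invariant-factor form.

rank_ℚ(R)=2; free=2−2=0
SNF(R) diag = [2, 2] → torsion [2, 2]

Answer: M ≅ ℤ/2 ⊕ ℤ/2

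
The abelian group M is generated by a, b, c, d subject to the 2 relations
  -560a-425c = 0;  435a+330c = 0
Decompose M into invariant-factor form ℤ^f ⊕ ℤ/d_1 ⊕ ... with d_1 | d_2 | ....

rank_ℚ(R)=2; free=4−2=2
SNF(R) diag = [5, 15] → torsion [5, 15]

Answer: M ≅ ℤ^2 ⊕ ℤ/5 ⊕ ℤ/15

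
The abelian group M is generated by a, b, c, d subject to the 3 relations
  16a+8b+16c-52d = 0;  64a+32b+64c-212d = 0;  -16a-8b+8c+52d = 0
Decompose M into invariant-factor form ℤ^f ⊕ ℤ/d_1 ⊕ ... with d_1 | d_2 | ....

Answer: M ≅ ℤ^1 ⊕ ℤ/4 ⊕ ℤ/8 ⊕ ℤ/24

Derivation:
rank_ℚ(R)=3; free=4−3=1
SNF(R) diag = [4, 8, 24] → torsion [4, 8, 24]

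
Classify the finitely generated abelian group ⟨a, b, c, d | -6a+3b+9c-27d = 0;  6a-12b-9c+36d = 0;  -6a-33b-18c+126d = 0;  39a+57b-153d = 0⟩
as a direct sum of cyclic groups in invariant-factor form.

rank_ℚ(R)=4; free=4−4=0
SNF(R) diag = [3, 9, 9, 9] → torsion [3, 9, 9, 9]

Answer: M ≅ ℤ/3 ⊕ ℤ/9 ⊕ ℤ/9 ⊕ ℤ/9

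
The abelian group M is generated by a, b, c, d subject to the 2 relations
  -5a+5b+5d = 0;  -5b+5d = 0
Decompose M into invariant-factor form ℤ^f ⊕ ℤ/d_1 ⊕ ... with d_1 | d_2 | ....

Answer: M ≅ ℤ^2 ⊕ ℤ/5 ⊕ ℤ/5

Derivation:
rank_ℚ(R)=2; free=4−2=2
SNF(R) diag = [5, 5] → torsion [5, 5]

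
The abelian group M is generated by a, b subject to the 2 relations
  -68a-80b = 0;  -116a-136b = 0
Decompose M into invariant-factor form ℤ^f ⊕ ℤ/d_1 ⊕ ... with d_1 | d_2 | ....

Answer: M ≅ ℤ/4 ⊕ ℤ/8

Derivation:
rank_ℚ(R)=2; free=2−2=0
SNF(R) diag = [4, 8] → torsion [4, 8]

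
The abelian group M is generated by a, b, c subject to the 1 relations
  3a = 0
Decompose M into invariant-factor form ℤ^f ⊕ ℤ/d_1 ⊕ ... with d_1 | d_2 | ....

rank_ℚ(R)=1; free=3−1=2
SNF(R) diag = [3] → torsion [3]

Answer: M ≅ ℤ^2 ⊕ ℤ/3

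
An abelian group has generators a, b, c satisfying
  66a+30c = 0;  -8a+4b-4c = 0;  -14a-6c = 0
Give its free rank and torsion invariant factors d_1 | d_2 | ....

Answer: M ≅ ℤ/2 ⊕ ℤ/4 ⊕ ℤ/12

Derivation:
rank_ℚ(R)=3; free=3−3=0
SNF(R) diag = [2, 4, 12] → torsion [2, 4, 12]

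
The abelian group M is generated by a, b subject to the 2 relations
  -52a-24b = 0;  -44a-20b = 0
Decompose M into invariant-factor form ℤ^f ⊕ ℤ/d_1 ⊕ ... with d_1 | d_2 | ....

rank_ℚ(R)=2; free=2−2=0
SNF(R) diag = [4, 4] → torsion [4, 4]

Answer: M ≅ ℤ/4 ⊕ ℤ/4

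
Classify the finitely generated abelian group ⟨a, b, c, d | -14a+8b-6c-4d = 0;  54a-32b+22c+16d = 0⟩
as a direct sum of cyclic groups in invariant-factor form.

Answer: M ≅ ℤ^2 ⊕ ℤ/2 ⊕ ℤ/4

Derivation:
rank_ℚ(R)=2; free=4−2=2
SNF(R) diag = [2, 4] → torsion [2, 4]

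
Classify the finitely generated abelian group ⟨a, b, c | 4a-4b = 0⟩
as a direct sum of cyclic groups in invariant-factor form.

Answer: M ≅ ℤ^2 ⊕ ℤ/4

Derivation:
rank_ℚ(R)=1; free=3−1=2
SNF(R) diag = [4] → torsion [4]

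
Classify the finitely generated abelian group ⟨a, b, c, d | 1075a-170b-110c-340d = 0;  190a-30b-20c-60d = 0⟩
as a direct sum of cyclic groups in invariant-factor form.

rank_ℚ(R)=2; free=4−2=2
SNF(R) diag = [5, 10] → torsion [5, 10]

Answer: M ≅ ℤ^2 ⊕ ℤ/5 ⊕ ℤ/10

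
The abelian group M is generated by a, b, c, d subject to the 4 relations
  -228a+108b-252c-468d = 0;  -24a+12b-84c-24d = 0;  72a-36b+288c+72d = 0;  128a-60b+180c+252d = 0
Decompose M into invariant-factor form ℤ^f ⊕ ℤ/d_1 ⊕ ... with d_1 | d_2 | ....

rank_ℚ(R)=4; free=4−4=0
SNF(R) diag = [4, 12, 36, 108] → torsion [4, 12, 36, 108]

Answer: M ≅ ℤ/4 ⊕ ℤ/12 ⊕ ℤ/36 ⊕ ℤ/108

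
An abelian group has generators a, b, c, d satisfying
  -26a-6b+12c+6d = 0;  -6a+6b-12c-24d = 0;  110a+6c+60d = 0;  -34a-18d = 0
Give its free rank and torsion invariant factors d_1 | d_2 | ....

Answer: M ≅ ℤ/2 ⊕ ℤ/6 ⊕ ℤ/6 ⊕ ℤ/18

Derivation:
rank_ℚ(R)=4; free=4−4=0
SNF(R) diag = [2, 6, 6, 18] → torsion [2, 6, 6, 18]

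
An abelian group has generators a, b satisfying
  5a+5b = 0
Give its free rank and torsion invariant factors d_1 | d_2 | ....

rank_ℚ(R)=1; free=2−1=1
SNF(R) diag = [5] → torsion [5]

Answer: M ≅ ℤ^1 ⊕ ℤ/5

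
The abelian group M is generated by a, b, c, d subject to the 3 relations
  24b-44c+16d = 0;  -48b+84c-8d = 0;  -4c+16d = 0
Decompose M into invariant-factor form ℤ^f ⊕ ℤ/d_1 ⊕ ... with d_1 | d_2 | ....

rank_ℚ(R)=3; free=4−3=1
SNF(R) diag = [4, 8, 24] → torsion [4, 8, 24]

Answer: M ≅ ℤ^1 ⊕ ℤ/4 ⊕ ℤ/8 ⊕ ℤ/24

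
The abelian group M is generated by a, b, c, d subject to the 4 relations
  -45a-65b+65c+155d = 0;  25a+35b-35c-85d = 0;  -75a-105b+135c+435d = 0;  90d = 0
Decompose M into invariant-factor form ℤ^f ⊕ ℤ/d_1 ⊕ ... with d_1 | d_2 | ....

Answer: M ≅ ℤ/5 ⊕ ℤ/10 ⊕ ℤ/30 ⊕ ℤ/90

Derivation:
rank_ℚ(R)=4; free=4−4=0
SNF(R) diag = [5, 10, 30, 90] → torsion [5, 10, 30, 90]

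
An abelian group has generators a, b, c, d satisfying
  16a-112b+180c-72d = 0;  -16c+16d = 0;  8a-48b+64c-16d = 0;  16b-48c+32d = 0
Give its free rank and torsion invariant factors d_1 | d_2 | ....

Answer: M ≅ ℤ/4 ⊕ ℤ/8 ⊕ ℤ/16 ⊕ ℤ/16

Derivation:
rank_ℚ(R)=4; free=4−4=0
SNF(R) diag = [4, 8, 16, 16] → torsion [4, 8, 16, 16]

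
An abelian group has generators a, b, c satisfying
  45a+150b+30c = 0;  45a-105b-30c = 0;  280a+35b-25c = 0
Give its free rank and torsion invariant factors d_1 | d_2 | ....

rank_ℚ(R)=3; free=3−3=0
SNF(R) diag = [5, 15, 45] → torsion [5, 15, 45]

Answer: M ≅ ℤ/5 ⊕ ℤ/15 ⊕ ℤ/45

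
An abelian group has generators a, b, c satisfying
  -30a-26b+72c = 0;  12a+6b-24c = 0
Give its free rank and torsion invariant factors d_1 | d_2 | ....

rank_ℚ(R)=2; free=3−2=1
SNF(R) diag = [2, 6] → torsion [2, 6]

Answer: M ≅ ℤ^1 ⊕ ℤ/2 ⊕ ℤ/6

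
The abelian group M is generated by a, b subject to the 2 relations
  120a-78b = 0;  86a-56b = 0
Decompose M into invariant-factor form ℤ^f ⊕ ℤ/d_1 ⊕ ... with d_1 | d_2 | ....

Answer: M ≅ ℤ/2 ⊕ ℤ/6

Derivation:
rank_ℚ(R)=2; free=2−2=0
SNF(R) diag = [2, 6] → torsion [2, 6]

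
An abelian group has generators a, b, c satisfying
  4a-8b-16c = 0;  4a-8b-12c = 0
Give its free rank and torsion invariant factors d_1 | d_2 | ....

rank_ℚ(R)=2; free=3−2=1
SNF(R) diag = [4, 4] → torsion [4, 4]

Answer: M ≅ ℤ^1 ⊕ ℤ/4 ⊕ ℤ/4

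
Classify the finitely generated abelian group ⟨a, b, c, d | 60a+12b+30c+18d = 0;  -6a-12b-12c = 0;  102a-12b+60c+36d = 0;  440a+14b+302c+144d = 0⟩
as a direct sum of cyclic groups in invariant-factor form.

rank_ℚ(R)=4; free=4−4=0
SNF(R) diag = [2, 6, 18, 36] → torsion [2, 6, 18, 36]

Answer: M ≅ ℤ/2 ⊕ ℤ/6 ⊕ ℤ/18 ⊕ ℤ/36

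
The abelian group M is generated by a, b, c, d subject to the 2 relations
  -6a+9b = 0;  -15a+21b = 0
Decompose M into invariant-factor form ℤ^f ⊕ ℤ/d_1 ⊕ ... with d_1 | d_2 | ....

rank_ℚ(R)=2; free=4−2=2
SNF(R) diag = [3, 3] → torsion [3, 3]

Answer: M ≅ ℤ^2 ⊕ ℤ/3 ⊕ ℤ/3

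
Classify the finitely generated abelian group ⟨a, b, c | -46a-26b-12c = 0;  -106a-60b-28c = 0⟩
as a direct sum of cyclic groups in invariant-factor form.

rank_ℚ(R)=2; free=3−2=1
SNF(R) diag = [2, 2] → torsion [2, 2]

Answer: M ≅ ℤ^1 ⊕ ℤ/2 ⊕ ℤ/2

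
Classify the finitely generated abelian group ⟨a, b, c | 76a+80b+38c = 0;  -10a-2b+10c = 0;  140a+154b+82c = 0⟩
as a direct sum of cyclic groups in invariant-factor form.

Answer: M ≅ ℤ/2 ⊕ ℤ/6 ⊕ ℤ/18

Derivation:
rank_ℚ(R)=3; free=3−3=0
SNF(R) diag = [2, 6, 18] → torsion [2, 6, 18]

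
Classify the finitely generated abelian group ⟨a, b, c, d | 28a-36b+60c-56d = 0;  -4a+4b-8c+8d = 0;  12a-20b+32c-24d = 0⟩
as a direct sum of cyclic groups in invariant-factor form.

rank_ℚ(R)=3; free=4−3=1
SNF(R) diag = [4, 4, 8] → torsion [4, 4, 8]

Answer: M ≅ ℤ^1 ⊕ ℤ/4 ⊕ ℤ/4 ⊕ ℤ/8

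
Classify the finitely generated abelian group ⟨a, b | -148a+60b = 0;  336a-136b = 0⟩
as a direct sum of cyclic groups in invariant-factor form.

rank_ℚ(R)=2; free=2−2=0
SNF(R) diag = [4, 8] → torsion [4, 8]

Answer: M ≅ ℤ/4 ⊕ ℤ/8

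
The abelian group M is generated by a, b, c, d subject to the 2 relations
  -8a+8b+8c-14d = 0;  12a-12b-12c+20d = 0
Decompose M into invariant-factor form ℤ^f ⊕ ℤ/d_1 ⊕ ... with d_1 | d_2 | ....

Answer: M ≅ ℤ^2 ⊕ ℤ/2 ⊕ ℤ/4

Derivation:
rank_ℚ(R)=2; free=4−2=2
SNF(R) diag = [2, 4] → torsion [2, 4]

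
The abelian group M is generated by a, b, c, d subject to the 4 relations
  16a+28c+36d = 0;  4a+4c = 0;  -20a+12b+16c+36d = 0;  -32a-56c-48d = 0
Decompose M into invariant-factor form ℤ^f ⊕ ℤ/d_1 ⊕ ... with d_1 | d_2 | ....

Answer: M ≅ ℤ/4 ⊕ ℤ/12 ⊕ ℤ/12 ⊕ ℤ/24

Derivation:
rank_ℚ(R)=4; free=4−4=0
SNF(R) diag = [4, 12, 12, 24] → torsion [4, 12, 12, 24]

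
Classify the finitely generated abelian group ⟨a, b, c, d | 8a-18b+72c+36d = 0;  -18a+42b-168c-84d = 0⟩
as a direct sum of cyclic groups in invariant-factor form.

rank_ℚ(R)=2; free=4−2=2
SNF(R) diag = [2, 6] → torsion [2, 6]

Answer: M ≅ ℤ^2 ⊕ ℤ/2 ⊕ ℤ/6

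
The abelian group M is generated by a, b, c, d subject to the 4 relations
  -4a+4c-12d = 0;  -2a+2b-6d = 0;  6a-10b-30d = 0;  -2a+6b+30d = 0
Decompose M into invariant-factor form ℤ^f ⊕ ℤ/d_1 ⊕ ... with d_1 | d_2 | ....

rank_ℚ(R)=4; free=4−4=0
SNF(R) diag = [2, 4, 4, 12] → torsion [2, 4, 4, 12]

Answer: M ≅ ℤ/2 ⊕ ℤ/4 ⊕ ℤ/4 ⊕ ℤ/12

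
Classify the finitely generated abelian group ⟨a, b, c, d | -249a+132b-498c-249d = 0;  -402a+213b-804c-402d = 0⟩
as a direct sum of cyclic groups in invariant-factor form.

rank_ℚ(R)=2; free=4−2=2
SNF(R) diag = [3, 9] → torsion [3, 9]

Answer: M ≅ ℤ^2 ⊕ ℤ/3 ⊕ ℤ/9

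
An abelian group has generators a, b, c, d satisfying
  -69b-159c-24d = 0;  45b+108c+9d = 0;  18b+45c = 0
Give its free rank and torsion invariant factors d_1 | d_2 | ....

rank_ℚ(R)=3; free=4−3=1
SNF(R) diag = [3, 9, 9] → torsion [3, 9, 9]

Answer: M ≅ ℤ^1 ⊕ ℤ/3 ⊕ ℤ/9 ⊕ ℤ/9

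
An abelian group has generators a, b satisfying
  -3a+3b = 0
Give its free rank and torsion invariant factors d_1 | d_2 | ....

Answer: M ≅ ℤ^1 ⊕ ℤ/3

Derivation:
rank_ℚ(R)=1; free=2−1=1
SNF(R) diag = [3] → torsion [3]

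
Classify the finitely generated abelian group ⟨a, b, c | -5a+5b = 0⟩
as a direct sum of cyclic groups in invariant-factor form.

Answer: M ≅ ℤ^2 ⊕ ℤ/5

Derivation:
rank_ℚ(R)=1; free=3−1=2
SNF(R) diag = [5] → torsion [5]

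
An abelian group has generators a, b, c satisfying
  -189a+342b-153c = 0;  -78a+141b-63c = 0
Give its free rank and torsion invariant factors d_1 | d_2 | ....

rank_ℚ(R)=2; free=3−2=1
SNF(R) diag = [3, 9] → torsion [3, 9]

Answer: M ≅ ℤ^1 ⊕ ℤ/3 ⊕ ℤ/9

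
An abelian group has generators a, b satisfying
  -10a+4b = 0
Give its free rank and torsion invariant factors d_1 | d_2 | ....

rank_ℚ(R)=1; free=2−1=1
SNF(R) diag = [2] → torsion [2]

Answer: M ≅ ℤ^1 ⊕ ℤ/2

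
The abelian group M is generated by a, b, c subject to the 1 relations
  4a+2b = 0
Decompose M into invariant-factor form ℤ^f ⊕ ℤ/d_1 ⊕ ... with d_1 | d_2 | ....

Answer: M ≅ ℤ^2 ⊕ ℤ/2

Derivation:
rank_ℚ(R)=1; free=3−1=2
SNF(R) diag = [2] → torsion [2]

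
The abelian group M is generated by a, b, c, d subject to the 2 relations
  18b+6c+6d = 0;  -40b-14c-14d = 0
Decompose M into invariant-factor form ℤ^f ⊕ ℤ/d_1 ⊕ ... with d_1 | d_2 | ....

rank_ℚ(R)=2; free=4−2=2
SNF(R) diag = [2, 6] → torsion [2, 6]

Answer: M ≅ ℤ^2 ⊕ ℤ/2 ⊕ ℤ/6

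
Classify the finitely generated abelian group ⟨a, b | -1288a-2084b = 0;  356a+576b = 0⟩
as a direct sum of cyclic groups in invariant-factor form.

Answer: M ≅ ℤ/4 ⊕ ℤ/4

Derivation:
rank_ℚ(R)=2; free=2−2=0
SNF(R) diag = [4, 4] → torsion [4, 4]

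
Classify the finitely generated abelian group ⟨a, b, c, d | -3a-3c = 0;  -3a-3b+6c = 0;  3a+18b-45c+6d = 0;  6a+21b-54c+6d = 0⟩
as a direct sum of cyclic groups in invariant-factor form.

rank_ℚ(R)=4; free=4−4=0
SNF(R) diag = [3, 3, 3, 6] → torsion [3, 3, 3, 6]

Answer: M ≅ ℤ/3 ⊕ ℤ/3 ⊕ ℤ/3 ⊕ ℤ/6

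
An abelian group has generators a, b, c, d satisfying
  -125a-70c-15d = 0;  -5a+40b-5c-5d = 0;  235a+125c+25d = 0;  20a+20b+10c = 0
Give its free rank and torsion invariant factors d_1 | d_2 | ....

Answer: M ≅ ℤ/5 ⊕ ℤ/5 ⊕ ℤ/10 ⊕ ℤ/20

Derivation:
rank_ℚ(R)=4; free=4−4=0
SNF(R) diag = [5, 5, 10, 20] → torsion [5, 5, 10, 20]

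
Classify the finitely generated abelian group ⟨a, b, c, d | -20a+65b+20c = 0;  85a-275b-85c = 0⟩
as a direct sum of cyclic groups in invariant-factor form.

rank_ℚ(R)=2; free=4−2=2
SNF(R) diag = [5, 5] → torsion [5, 5]

Answer: M ≅ ℤ^2 ⊕ ℤ/5 ⊕ ℤ/5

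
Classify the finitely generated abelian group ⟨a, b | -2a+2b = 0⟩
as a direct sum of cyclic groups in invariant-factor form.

Answer: M ≅ ℤ^1 ⊕ ℤ/2

Derivation:
rank_ℚ(R)=1; free=2−1=1
SNF(R) diag = [2] → torsion [2]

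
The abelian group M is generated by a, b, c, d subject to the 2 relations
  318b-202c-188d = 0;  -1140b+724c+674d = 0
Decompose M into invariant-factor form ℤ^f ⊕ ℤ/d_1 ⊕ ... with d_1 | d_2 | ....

Answer: M ≅ ℤ^2 ⊕ ℤ/2 ⊕ ℤ/6

Derivation:
rank_ℚ(R)=2; free=4−2=2
SNF(R) diag = [2, 6] → torsion [2, 6]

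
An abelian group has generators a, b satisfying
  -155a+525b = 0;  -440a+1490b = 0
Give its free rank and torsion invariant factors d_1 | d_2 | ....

Answer: M ≅ ℤ/5 ⊕ ℤ/10

Derivation:
rank_ℚ(R)=2; free=2−2=0
SNF(R) diag = [5, 10] → torsion [5, 10]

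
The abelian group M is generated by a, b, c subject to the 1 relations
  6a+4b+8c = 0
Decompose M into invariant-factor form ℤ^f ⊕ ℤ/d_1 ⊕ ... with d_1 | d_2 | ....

Answer: M ≅ ℤ^2 ⊕ ℤ/2

Derivation:
rank_ℚ(R)=1; free=3−1=2
SNF(R) diag = [2] → torsion [2]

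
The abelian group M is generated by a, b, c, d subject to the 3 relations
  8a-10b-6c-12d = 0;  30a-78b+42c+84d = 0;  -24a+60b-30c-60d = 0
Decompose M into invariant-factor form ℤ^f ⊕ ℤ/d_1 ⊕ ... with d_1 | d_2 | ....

Answer: M ≅ ℤ^1 ⊕ ℤ/2 ⊕ ℤ/6 ⊕ ℤ/6

Derivation:
rank_ℚ(R)=3; free=4−3=1
SNF(R) diag = [2, 6, 6] → torsion [2, 6, 6]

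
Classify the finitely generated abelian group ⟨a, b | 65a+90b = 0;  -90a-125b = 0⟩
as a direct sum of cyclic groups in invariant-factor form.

Answer: M ≅ ℤ/5 ⊕ ℤ/5

Derivation:
rank_ℚ(R)=2; free=2−2=0
SNF(R) diag = [5, 5] → torsion [5, 5]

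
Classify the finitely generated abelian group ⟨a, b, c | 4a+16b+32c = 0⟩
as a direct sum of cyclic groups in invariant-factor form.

rank_ℚ(R)=1; free=3−1=2
SNF(R) diag = [4] → torsion [4]

Answer: M ≅ ℤ^2 ⊕ ℤ/4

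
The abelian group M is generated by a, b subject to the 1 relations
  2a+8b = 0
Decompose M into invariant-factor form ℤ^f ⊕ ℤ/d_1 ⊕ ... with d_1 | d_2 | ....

Answer: M ≅ ℤ^1 ⊕ ℤ/2

Derivation:
rank_ℚ(R)=1; free=2−1=1
SNF(R) diag = [2] → torsion [2]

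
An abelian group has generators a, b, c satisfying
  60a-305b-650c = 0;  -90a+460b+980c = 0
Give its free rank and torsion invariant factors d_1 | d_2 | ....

Answer: M ≅ ℤ^1 ⊕ ℤ/5 ⊕ ℤ/10

Derivation:
rank_ℚ(R)=2; free=3−2=1
SNF(R) diag = [5, 10] → torsion [5, 10]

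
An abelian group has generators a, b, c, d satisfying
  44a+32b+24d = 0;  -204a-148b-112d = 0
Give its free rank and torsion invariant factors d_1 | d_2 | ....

Answer: M ≅ ℤ^2 ⊕ ℤ/4 ⊕ ℤ/4

Derivation:
rank_ℚ(R)=2; free=4−2=2
SNF(R) diag = [4, 4] → torsion [4, 4]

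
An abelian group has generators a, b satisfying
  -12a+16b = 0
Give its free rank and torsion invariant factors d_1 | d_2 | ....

rank_ℚ(R)=1; free=2−1=1
SNF(R) diag = [4] → torsion [4]

Answer: M ≅ ℤ^1 ⊕ ℤ/4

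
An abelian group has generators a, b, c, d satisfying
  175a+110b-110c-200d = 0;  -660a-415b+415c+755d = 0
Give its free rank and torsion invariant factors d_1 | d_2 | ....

Answer: M ≅ ℤ^2 ⊕ ℤ/5 ⊕ ℤ/5

Derivation:
rank_ℚ(R)=2; free=4−2=2
SNF(R) diag = [5, 5] → torsion [5, 5]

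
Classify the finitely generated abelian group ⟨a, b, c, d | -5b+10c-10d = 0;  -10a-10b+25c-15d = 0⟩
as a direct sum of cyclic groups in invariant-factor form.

Answer: M ≅ ℤ^2 ⊕ ℤ/5 ⊕ ℤ/5

Derivation:
rank_ℚ(R)=2; free=4−2=2
SNF(R) diag = [5, 5] → torsion [5, 5]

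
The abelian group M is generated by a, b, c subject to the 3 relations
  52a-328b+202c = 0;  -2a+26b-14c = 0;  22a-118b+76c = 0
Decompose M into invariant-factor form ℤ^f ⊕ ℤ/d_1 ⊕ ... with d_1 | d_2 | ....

Answer: M ≅ ℤ/2 ⊕ ℤ/6 ⊕ ℤ/12

Derivation:
rank_ℚ(R)=3; free=3−3=0
SNF(R) diag = [2, 6, 12] → torsion [2, 6, 12]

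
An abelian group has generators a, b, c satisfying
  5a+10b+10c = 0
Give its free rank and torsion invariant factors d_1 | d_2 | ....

rank_ℚ(R)=1; free=3−1=2
SNF(R) diag = [5] → torsion [5]

Answer: M ≅ ℤ^2 ⊕ ℤ/5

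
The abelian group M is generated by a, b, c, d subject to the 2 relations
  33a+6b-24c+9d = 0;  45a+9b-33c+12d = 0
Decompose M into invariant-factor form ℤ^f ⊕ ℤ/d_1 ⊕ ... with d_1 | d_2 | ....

Answer: M ≅ ℤ^2 ⊕ ℤ/3 ⊕ ℤ/3

Derivation:
rank_ℚ(R)=2; free=4−2=2
SNF(R) diag = [3, 3] → torsion [3, 3]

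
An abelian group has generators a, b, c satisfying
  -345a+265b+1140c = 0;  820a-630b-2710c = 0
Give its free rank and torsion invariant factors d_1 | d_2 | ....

Answer: M ≅ ℤ^1 ⊕ ℤ/5 ⊕ ℤ/10

Derivation:
rank_ℚ(R)=2; free=3−2=1
SNF(R) diag = [5, 10] → torsion [5, 10]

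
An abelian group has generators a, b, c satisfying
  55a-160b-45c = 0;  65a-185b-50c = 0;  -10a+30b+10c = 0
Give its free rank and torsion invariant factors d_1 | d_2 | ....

rank_ℚ(R)=3; free=3−3=0
SNF(R) diag = [5, 5, 10] → torsion [5, 5, 10]

Answer: M ≅ ℤ/5 ⊕ ℤ/5 ⊕ ℤ/10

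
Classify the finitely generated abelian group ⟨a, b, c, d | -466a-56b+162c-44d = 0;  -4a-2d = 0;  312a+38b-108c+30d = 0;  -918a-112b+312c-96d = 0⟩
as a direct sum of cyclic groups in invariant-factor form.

rank_ℚ(R)=4; free=4−4=0
SNF(R) diag = [2, 2, 6, 18] → torsion [2, 2, 6, 18]

Answer: M ≅ ℤ/2 ⊕ ℤ/2 ⊕ ℤ/6 ⊕ ℤ/18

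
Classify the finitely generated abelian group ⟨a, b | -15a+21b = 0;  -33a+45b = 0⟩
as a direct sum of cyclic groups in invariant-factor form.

Answer: M ≅ ℤ/3 ⊕ ℤ/6

Derivation:
rank_ℚ(R)=2; free=2−2=0
SNF(R) diag = [3, 6] → torsion [3, 6]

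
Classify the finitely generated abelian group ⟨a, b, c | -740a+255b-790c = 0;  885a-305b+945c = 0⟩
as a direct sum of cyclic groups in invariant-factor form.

Answer: M ≅ ℤ^1 ⊕ ℤ/5 ⊕ ℤ/5

Derivation:
rank_ℚ(R)=2; free=3−2=1
SNF(R) diag = [5, 5] → torsion [5, 5]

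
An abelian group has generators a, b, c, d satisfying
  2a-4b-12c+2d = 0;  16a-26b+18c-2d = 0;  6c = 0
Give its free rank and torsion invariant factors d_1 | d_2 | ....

Answer: M ≅ ℤ^1 ⊕ ℤ/2 ⊕ ℤ/6 ⊕ ℤ/6

Derivation:
rank_ℚ(R)=3; free=4−3=1
SNF(R) diag = [2, 6, 6] → torsion [2, 6, 6]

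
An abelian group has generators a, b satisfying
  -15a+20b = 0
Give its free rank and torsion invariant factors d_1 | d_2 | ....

Answer: M ≅ ℤ^1 ⊕ ℤ/5

Derivation:
rank_ℚ(R)=1; free=2−1=1
SNF(R) diag = [5] → torsion [5]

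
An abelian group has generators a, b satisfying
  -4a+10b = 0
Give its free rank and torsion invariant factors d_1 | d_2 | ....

rank_ℚ(R)=1; free=2−1=1
SNF(R) diag = [2] → torsion [2]

Answer: M ≅ ℤ^1 ⊕ ℤ/2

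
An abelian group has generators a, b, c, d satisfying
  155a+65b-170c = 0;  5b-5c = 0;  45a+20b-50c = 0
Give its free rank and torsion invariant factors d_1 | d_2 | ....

Answer: M ≅ ℤ^1 ⊕ ℤ/5 ⊕ ℤ/5 ⊕ ℤ/15

Derivation:
rank_ℚ(R)=3; free=4−3=1
SNF(R) diag = [5, 5, 15] → torsion [5, 5, 15]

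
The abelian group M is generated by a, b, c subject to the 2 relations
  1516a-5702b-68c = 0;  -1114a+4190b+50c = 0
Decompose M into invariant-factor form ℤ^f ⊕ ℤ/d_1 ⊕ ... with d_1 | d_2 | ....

Answer: M ≅ ℤ^1 ⊕ ℤ/2 ⊕ ℤ/6

Derivation:
rank_ℚ(R)=2; free=3−2=1
SNF(R) diag = [2, 6] → torsion [2, 6]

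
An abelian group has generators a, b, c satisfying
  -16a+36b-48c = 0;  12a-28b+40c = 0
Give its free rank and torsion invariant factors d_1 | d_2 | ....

Answer: M ≅ ℤ^1 ⊕ ℤ/4 ⊕ ℤ/4

Derivation:
rank_ℚ(R)=2; free=3−2=1
SNF(R) diag = [4, 4] → torsion [4, 4]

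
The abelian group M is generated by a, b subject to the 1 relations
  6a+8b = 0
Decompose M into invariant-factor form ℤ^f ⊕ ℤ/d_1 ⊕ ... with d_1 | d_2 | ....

Answer: M ≅ ℤ^1 ⊕ ℤ/2

Derivation:
rank_ℚ(R)=1; free=2−1=1
SNF(R) diag = [2] → torsion [2]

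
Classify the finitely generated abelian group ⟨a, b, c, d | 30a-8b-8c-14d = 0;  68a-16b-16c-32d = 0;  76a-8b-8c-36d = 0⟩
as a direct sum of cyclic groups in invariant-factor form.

rank_ℚ(R)=3; free=4−3=1
SNF(R) diag = [2, 4, 8] → torsion [2, 4, 8]

Answer: M ≅ ℤ^1 ⊕ ℤ/2 ⊕ ℤ/4 ⊕ ℤ/8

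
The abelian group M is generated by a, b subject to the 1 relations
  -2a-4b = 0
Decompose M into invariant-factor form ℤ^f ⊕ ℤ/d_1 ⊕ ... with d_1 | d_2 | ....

rank_ℚ(R)=1; free=2−1=1
SNF(R) diag = [2] → torsion [2]

Answer: M ≅ ℤ^1 ⊕ ℤ/2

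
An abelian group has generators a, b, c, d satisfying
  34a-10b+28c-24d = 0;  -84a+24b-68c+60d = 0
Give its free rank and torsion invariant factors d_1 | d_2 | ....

Answer: M ≅ ℤ^2 ⊕ ℤ/2 ⊕ ℤ/4

Derivation:
rank_ℚ(R)=2; free=4−2=2
SNF(R) diag = [2, 4] → torsion [2, 4]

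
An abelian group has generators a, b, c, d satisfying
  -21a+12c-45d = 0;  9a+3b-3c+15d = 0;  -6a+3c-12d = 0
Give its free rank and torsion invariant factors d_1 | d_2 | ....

Answer: M ≅ ℤ^1 ⊕ ℤ/3 ⊕ ℤ/3 ⊕ ℤ/3

Derivation:
rank_ℚ(R)=3; free=4−3=1
SNF(R) diag = [3, 3, 3] → torsion [3, 3, 3]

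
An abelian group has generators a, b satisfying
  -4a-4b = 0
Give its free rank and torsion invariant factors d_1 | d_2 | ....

Answer: M ≅ ℤ^1 ⊕ ℤ/4

Derivation:
rank_ℚ(R)=1; free=2−1=1
SNF(R) diag = [4] → torsion [4]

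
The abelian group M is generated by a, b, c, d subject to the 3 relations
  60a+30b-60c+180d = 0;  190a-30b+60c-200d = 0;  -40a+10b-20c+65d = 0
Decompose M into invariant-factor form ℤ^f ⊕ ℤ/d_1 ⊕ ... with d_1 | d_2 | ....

rank_ℚ(R)=3; free=4−3=1
SNF(R) diag = [5, 10, 30] → torsion [5, 10, 30]

Answer: M ≅ ℤ^1 ⊕ ℤ/5 ⊕ ℤ/10 ⊕ ℤ/30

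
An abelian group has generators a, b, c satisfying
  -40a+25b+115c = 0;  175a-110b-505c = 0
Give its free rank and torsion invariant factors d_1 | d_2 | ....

rank_ℚ(R)=2; free=3−2=1
SNF(R) diag = [5, 5] → torsion [5, 5]

Answer: M ≅ ℤ^1 ⊕ ℤ/5 ⊕ ℤ/5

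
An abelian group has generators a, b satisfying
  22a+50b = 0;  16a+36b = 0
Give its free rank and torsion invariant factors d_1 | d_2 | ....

Answer: M ≅ ℤ/2 ⊕ ℤ/4

Derivation:
rank_ℚ(R)=2; free=2−2=0
SNF(R) diag = [2, 4] → torsion [2, 4]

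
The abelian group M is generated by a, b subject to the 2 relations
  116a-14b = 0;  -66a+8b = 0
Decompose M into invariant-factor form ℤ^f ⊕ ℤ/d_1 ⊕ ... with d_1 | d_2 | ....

Answer: M ≅ ℤ/2 ⊕ ℤ/2

Derivation:
rank_ℚ(R)=2; free=2−2=0
SNF(R) diag = [2, 2] → torsion [2, 2]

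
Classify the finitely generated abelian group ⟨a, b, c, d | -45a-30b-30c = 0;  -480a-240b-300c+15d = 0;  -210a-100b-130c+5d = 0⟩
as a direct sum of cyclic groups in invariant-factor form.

rank_ℚ(R)=3; free=4−3=1
SNF(R) diag = [5, 15, 30] → torsion [5, 15, 30]

Answer: M ≅ ℤ^1 ⊕ ℤ/5 ⊕ ℤ/15 ⊕ ℤ/30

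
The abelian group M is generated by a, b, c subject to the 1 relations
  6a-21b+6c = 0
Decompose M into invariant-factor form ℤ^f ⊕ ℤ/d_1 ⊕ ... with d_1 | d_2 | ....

rank_ℚ(R)=1; free=3−1=2
SNF(R) diag = [3] → torsion [3]

Answer: M ≅ ℤ^2 ⊕ ℤ/3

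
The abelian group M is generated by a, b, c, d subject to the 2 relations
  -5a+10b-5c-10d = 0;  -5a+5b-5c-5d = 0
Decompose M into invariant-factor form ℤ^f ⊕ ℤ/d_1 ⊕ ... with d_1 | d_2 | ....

rank_ℚ(R)=2; free=4−2=2
SNF(R) diag = [5, 5] → torsion [5, 5]

Answer: M ≅ ℤ^2 ⊕ ℤ/5 ⊕ ℤ/5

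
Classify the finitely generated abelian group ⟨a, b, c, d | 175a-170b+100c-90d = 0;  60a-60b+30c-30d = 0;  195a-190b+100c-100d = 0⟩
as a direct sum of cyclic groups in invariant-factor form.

rank_ℚ(R)=3; free=4−3=1
SNF(R) diag = [5, 10, 30] → torsion [5, 10, 30]

Answer: M ≅ ℤ^1 ⊕ ℤ/5 ⊕ ℤ/10 ⊕ ℤ/30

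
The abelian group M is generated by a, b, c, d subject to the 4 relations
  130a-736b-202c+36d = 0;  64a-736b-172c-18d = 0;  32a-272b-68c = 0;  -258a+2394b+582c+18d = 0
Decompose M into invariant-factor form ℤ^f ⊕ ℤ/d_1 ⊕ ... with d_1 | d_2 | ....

rank_ℚ(R)=4; free=4−4=0
SNF(R) diag = [2, 6, 18, 36] → torsion [2, 6, 18, 36]

Answer: M ≅ ℤ/2 ⊕ ℤ/6 ⊕ ℤ/18 ⊕ ℤ/36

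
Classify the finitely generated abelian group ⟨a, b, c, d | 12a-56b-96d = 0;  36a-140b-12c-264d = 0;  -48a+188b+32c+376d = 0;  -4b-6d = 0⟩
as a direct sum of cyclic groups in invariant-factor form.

Answer: M ≅ ℤ/2 ⊕ ℤ/4 ⊕ ℤ/12 ⊕ ℤ/12

Derivation:
rank_ℚ(R)=4; free=4−4=0
SNF(R) diag = [2, 4, 12, 12] → torsion [2, 4, 12, 12]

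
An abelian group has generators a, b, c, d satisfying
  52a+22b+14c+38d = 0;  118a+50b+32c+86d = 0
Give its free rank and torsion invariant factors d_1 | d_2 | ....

rank_ℚ(R)=2; free=4−2=2
SNF(R) diag = [2, 2] → torsion [2, 2]

Answer: M ≅ ℤ^2 ⊕ ℤ/2 ⊕ ℤ/2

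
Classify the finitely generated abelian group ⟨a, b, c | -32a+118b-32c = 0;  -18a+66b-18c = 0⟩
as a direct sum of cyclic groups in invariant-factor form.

Answer: M ≅ ℤ^1 ⊕ ℤ/2 ⊕ ℤ/6

Derivation:
rank_ℚ(R)=2; free=3−2=1
SNF(R) diag = [2, 6] → torsion [2, 6]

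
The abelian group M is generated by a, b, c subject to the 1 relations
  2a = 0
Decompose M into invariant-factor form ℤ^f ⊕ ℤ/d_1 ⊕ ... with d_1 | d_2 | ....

rank_ℚ(R)=1; free=3−1=2
SNF(R) diag = [2] → torsion [2]

Answer: M ≅ ℤ^2 ⊕ ℤ/2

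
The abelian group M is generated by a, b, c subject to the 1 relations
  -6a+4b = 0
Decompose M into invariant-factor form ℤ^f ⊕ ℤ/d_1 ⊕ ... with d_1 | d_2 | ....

rank_ℚ(R)=1; free=3−1=2
SNF(R) diag = [2] → torsion [2]

Answer: M ≅ ℤ^2 ⊕ ℤ/2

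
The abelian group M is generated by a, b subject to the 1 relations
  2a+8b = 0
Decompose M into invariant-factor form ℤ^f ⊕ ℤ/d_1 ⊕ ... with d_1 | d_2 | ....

rank_ℚ(R)=1; free=2−1=1
SNF(R) diag = [2] → torsion [2]

Answer: M ≅ ℤ^1 ⊕ ℤ/2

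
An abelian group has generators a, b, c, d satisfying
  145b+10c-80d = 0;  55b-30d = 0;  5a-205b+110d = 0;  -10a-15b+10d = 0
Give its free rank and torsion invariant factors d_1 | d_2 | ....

rank_ℚ(R)=4; free=4−4=0
SNF(R) diag = [5, 5, 10, 20] → torsion [5, 5, 10, 20]

Answer: M ≅ ℤ/5 ⊕ ℤ/5 ⊕ ℤ/10 ⊕ ℤ/20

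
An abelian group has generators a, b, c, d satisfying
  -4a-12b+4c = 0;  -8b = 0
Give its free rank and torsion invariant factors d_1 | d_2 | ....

Answer: M ≅ ℤ^2 ⊕ ℤ/4 ⊕ ℤ/8

Derivation:
rank_ℚ(R)=2; free=4−2=2
SNF(R) diag = [4, 8] → torsion [4, 8]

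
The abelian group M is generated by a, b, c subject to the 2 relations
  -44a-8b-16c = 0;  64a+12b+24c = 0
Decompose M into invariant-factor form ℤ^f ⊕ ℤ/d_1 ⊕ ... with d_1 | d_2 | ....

Answer: M ≅ ℤ^1 ⊕ ℤ/4 ⊕ ℤ/4

Derivation:
rank_ℚ(R)=2; free=3−2=1
SNF(R) diag = [4, 4] → torsion [4, 4]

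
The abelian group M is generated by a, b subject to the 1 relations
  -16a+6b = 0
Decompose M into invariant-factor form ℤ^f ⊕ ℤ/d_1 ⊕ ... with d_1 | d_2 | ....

rank_ℚ(R)=1; free=2−1=1
SNF(R) diag = [2] → torsion [2]

Answer: M ≅ ℤ^1 ⊕ ℤ/2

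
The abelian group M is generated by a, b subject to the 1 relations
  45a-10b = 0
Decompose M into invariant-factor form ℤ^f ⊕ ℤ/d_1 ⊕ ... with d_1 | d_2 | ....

Answer: M ≅ ℤ^1 ⊕ ℤ/5

Derivation:
rank_ℚ(R)=1; free=2−1=1
SNF(R) diag = [5] → torsion [5]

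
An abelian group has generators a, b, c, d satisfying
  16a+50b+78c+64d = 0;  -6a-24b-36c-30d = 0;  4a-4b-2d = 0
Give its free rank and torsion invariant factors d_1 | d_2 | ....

rank_ℚ(R)=3; free=4−3=1
SNF(R) diag = [2, 6, 6] → torsion [2, 6, 6]

Answer: M ≅ ℤ^1 ⊕ ℤ/2 ⊕ ℤ/6 ⊕ ℤ/6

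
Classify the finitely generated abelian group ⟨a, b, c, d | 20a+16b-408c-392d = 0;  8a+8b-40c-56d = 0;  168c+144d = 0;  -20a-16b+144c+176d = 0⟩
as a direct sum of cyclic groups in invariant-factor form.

Answer: M ≅ ℤ/4 ⊕ ℤ/8 ⊕ ℤ/24 ⊕ ℤ/72

Derivation:
rank_ℚ(R)=4; free=4−4=0
SNF(R) diag = [4, 8, 24, 72] → torsion [4, 8, 24, 72]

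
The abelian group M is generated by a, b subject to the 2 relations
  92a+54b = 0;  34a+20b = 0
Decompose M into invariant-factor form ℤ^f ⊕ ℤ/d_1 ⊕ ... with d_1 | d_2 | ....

Answer: M ≅ ℤ/2 ⊕ ℤ/2

Derivation:
rank_ℚ(R)=2; free=2−2=0
SNF(R) diag = [2, 2] → torsion [2, 2]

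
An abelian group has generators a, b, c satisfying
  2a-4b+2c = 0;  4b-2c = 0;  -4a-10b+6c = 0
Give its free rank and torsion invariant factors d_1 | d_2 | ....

rank_ℚ(R)=3; free=3−3=0
SNF(R) diag = [2, 2, 2] → torsion [2, 2, 2]

Answer: M ≅ ℤ/2 ⊕ ℤ/2 ⊕ ℤ/2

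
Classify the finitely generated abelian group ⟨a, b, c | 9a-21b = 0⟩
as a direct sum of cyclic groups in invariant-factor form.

Answer: M ≅ ℤ^2 ⊕ ℤ/3

Derivation:
rank_ℚ(R)=1; free=3−1=2
SNF(R) diag = [3] → torsion [3]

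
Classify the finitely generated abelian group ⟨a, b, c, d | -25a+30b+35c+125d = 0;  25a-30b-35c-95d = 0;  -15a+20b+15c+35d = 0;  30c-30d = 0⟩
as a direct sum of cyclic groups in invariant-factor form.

Answer: M ≅ ℤ/5 ⊕ ℤ/10 ⊕ ℤ/30 ⊕ ℤ/30

Derivation:
rank_ℚ(R)=4; free=4−4=0
SNF(R) diag = [5, 10, 30, 30] → torsion [5, 10, 30, 30]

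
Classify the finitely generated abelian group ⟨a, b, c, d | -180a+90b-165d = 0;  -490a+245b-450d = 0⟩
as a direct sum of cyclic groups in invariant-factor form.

Answer: M ≅ ℤ^2 ⊕ ℤ/5 ⊕ ℤ/15

Derivation:
rank_ℚ(R)=2; free=4−2=2
SNF(R) diag = [5, 15] → torsion [5, 15]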